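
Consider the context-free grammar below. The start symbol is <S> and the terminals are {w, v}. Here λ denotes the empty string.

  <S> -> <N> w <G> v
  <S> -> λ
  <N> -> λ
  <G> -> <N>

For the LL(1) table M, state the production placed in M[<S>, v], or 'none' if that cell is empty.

FIRST(<N>) = {λ}
FIRST(<S>) = {λ, w}  (via <N> w <G> v)
FIRST(<G>) = {λ}  (via <N>)
FOLLOW(<S>) includes $ since <S> is the start symbol.
FOLLOW(<S>): <S> appears on no right-hand side. Thus FOLLOW(<S>) = {$}.
For <S> -> <N> w <G> v: FIRST(<N> w <G> v) = {w}, so it goes in M[<S>, t] for t ∈ {w}.
For <S> -> λ: FIRST(λ) = {λ}, so it goes in M[<S>, t] for t ∈ {}; since λ ∈ FIRST, also for every t ∈ FOLLOW(<S>) = {$}.
None of these place a production in M[<S>, v].

none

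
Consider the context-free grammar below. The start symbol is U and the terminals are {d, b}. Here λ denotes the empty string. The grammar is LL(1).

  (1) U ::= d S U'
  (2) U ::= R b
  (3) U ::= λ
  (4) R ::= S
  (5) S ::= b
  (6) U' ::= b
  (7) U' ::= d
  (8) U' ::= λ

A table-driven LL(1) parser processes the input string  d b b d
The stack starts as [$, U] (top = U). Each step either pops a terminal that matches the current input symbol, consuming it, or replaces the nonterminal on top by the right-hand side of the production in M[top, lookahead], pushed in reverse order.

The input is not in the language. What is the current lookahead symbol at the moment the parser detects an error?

step 1: stack=$ U  input=d b b d $  — expand U ::= d S U'
step 2: stack=$ U' S d  input=d b b d $  — match d
step 3: stack=$ U' S  input=b b d $  — expand S ::= b
step 4: stack=$ U' b  input=b b d $  — match b
step 5: stack=$ U'  input=b d $  — expand U' ::= b
step 6: stack=$ b  input=b d $  — match b
step 7: stack=$  input=d $  — error: stack empty but input remains

d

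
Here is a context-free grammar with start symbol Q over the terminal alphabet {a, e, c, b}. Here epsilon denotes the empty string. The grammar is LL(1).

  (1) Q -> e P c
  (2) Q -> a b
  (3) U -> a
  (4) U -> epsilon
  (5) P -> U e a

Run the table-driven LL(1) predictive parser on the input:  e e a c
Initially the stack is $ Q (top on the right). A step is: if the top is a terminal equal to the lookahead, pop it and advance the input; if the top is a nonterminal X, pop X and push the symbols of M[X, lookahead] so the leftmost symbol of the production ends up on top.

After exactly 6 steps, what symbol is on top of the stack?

     Stack      Input      Action
  1  $ Q        e e a c $  expand Q -> e P c
  2  $ c P e    e e a c $  match e
  3  $ c P      e a c $    expand P -> U e a
  4  $ c a e U  e a c $    expand U -> epsilon
  5  $ c a e    e a c $    match e
  6  $ c a      a c $      match a
Stack after step 6: $ c (top = c).

c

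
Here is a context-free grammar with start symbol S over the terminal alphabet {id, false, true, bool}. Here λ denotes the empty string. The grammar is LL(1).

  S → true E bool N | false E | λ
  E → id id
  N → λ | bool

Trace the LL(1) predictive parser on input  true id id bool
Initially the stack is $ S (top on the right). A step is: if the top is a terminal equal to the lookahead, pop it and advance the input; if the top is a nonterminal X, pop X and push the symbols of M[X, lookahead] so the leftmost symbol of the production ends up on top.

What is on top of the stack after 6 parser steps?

     Stack            Input              Action
  1  $ S              true id id bool $  expand S → true E bool N
  2  $ N bool E true  true id id bool $  match true
  3  $ N bool E       id id bool $       expand E → id id
  4  $ N bool id id   id id bool $       match id
  5  $ N bool id      id bool $          match id
  6  $ N bool         bool $             match bool
Stack after step 6: $ N (top = N).

N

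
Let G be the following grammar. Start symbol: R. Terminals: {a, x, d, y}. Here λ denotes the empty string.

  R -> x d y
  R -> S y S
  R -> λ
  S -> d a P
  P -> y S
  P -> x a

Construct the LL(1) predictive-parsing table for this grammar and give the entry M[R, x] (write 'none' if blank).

FIRST(S): from S->d a P we get {d}. So FIRST(S) = {d}.
FIRST(P): from P->y S we get {y}; from P->x a we get {x}. So FIRST(P) = {x, y}.
FIRST(R): from R->x d y we get {x}; from R->S y S we get {d}; from R->λ we get {λ}. So FIRST(R) = {λ, d, x}.
FOLLOW(R) includes $ since R is the start symbol.
FOLLOW(R): R appears on no right-hand side. Thus FOLLOW(R) = {$}.
For R -> x d y: FIRST(x d y) = {x}, so it goes in M[R, t] for t ∈ {x}.
For R -> S y S: FIRST(S y S) = {d}, so it goes in M[R, t] for t ∈ {d}.
For R -> λ: FIRST(λ) = {λ}, so it goes in M[R, t] for t ∈ {}; since λ ∈ FIRST, also for every t ∈ FOLLOW(R) = {$}.

R -> x d y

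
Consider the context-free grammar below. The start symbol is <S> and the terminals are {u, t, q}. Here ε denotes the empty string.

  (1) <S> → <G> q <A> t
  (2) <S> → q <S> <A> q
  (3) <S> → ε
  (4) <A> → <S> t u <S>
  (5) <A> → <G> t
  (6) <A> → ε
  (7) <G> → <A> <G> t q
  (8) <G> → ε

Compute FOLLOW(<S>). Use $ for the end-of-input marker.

{$, q, t}

FIRST(<S>) = {ε, q, t}  (via <G> q <A> t)
FIRST(<A>) = {ε, q, t}  (via <S> t u <S>, <G> t)
FIRST(<G>) = {ε, q, t}  (via <A> <G> t q)
FOLLOW(<S>) includes $ since <S> is the start symbol.
FOLLOW(<A>): in <S>→<G> q <A> t, <A> is followed by t with FIRST {t}; in <S>→q <S> <A> q, <A> is followed by q with FIRST {q}; in <G>→<A> <G> t q, <A> is followed by <G> t q with FIRST {q, t}. Thus FOLLOW(<A>) = {q, t}.
FOLLOW(<S>): in <S>→q <S> <A> q, <S> is followed by <A> q with FIRST {q, t}; in <A>→<S> t u <S> (occurrence 1), <S> is followed by t u <S> with FIRST {t}; in <A>→<S> t u <S> (occurrence 2), the suffix after <S> is empty, so FOLLOW(<S>) ⊇ FOLLOW(<A>) = {q, t}. Thus FOLLOW(<S>) = {$, q, t}.
FOLLOW(<G>): in <S>→<G> q <A> t, <G> is followed by q <A> t with FIRST {q}; in <A>→<G> t, <G> is followed by t with FIRST {t}; in <G>→<A> <G> t q, <G> is followed by t q with FIRST {t}. Thus FOLLOW(<G>) = {q, t}.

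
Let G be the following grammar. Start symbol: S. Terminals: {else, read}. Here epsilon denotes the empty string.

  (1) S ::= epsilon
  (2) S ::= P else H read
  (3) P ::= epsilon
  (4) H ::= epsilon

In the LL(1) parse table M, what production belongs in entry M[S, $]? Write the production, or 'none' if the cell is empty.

S ::= epsilon

FIRST(P) = {epsilon}
FIRST(H) = {epsilon}
FIRST(S) = {epsilon, else}  (via P else H read)
FOLLOW(S) includes $ since S is the start symbol.
FOLLOW(S): S appears on no right-hand side. Thus FOLLOW(S) = {$}.
For S ::= epsilon: FIRST(epsilon) = {epsilon}, so it goes in M[S, t] for t ∈ {}; since epsilon ∈ FIRST, also for every t ∈ FOLLOW(S) = {$}.
For S ::= P else H read: FIRST(P else H read) = {else}, so it goes in M[S, t] for t ∈ {else}.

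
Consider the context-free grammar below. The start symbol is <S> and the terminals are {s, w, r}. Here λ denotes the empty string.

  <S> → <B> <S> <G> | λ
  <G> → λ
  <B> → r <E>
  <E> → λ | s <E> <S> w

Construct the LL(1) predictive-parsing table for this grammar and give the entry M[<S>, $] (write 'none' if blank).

FIRST(<G>) = {λ}
FIRST(<B>) = {r}
FIRST(<E>) = {λ, s}
FIRST(<S>) = {λ, r}  (via <B> <S> <G>)
FOLLOW(<S>) includes $ since <S> is the start symbol.
FOLLOW(<S>): in <S>→<B> <S> <G>, <S> is followed by <G> with FIRST {λ}; in <S>→<B> <S> <G>, the suffix after <S> is nullable (adds nothing new); in <E>→s <E> <S> w, <S> is followed by w with FIRST {w}. Thus FOLLOW(<S>) = {$, w}.
For <S> → <B> <S> <G>: FIRST(<B> <S> <G>) = {r}, so it goes in M[<S>, t] for t ∈ {r}.
For <S> → λ: FIRST(λ) = {λ}, so it goes in M[<S>, t] for t ∈ {}; since λ ∈ FIRST, also for every t ∈ FOLLOW(<S>) = {$, w}.

<S> → λ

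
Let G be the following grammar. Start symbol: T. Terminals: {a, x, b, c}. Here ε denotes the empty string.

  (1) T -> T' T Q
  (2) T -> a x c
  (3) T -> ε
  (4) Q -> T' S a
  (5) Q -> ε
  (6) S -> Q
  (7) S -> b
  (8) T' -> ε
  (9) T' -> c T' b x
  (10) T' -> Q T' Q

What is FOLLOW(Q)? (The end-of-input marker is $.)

{$, a, b, c}

FIRST(T): from T->T' T Q we get {ε, a, b, c}; from T->a x c we get {a}; from T->ε we get {ε}. So FIRST(T) = {ε, a, b, c}.
FIRST(Q): from Q->T' S a we get {a, b, c}; from Q->ε we get {ε}. So FIRST(Q) = {ε, a, b, c}.
FIRST(S): from S->Q we get {ε, a, b, c}; from S->b we get {b}. So FIRST(S) = {ε, a, b, c}.
FIRST(T'): from T'->ε we get {ε}; from T'->c T' b x we get {c}; from T'->Q T' Q we get {ε, a, b, c}. So FIRST(T') = {ε, a, b, c}.
FOLLOW(T) includes $ since T is the start symbol.
FOLLOW(T): in T->T' T Q, T is followed by Q with FIRST {ε, a, b, c}; in T->T' T Q, the suffix after T is nullable (adds nothing new). Thus FOLLOW(T) = {$, a, b, c}.
FOLLOW(S): in Q->T' S a, S is followed by a with FIRST {a}. Thus FOLLOW(S) = {a}.
FOLLOW(T'): in T->T' T Q, T' is followed by T Q with FIRST {ε, a, b, c}; in T->T' T Q, the suffix after T' is nullable, so FOLLOW(T') ⊇ FOLLOW(T) = {$, a, b, c}; in Q->T' S a, T' is followed by S a with FIRST {a, b, c}; in T'->c T' b x, T' is followed by b x with FIRST {b}; in T'->Q T' Q, T' is followed by Q with FIRST {ε, a, b, c}; in T'->Q T' Q, the suffix after T' is nullable (adds nothing new). Thus FOLLOW(T') = {$, a, b, c}.
FOLLOW(Q): in T->T' T Q, the suffix after Q is empty, so FOLLOW(Q) ⊇ FOLLOW(T) = {$, a, b, c}; in S->Q, the suffix after Q is empty, so FOLLOW(Q) ⊇ FOLLOW(S) = {a}; in T'->Q T' Q (occurrence 1), Q is followed by T' Q with FIRST {ε, a, b, c}; in T'->Q T' Q (occurrence 1), the suffix after Q is nullable, so FOLLOW(Q) ⊇ FOLLOW(T') = {$, a, b, c}; in T'->Q T' Q (occurrence 2), the suffix after Q is empty, so FOLLOW(Q) ⊇ FOLLOW(T') = {$, a, b, c}. Thus FOLLOW(Q) = {$, a, b, c}.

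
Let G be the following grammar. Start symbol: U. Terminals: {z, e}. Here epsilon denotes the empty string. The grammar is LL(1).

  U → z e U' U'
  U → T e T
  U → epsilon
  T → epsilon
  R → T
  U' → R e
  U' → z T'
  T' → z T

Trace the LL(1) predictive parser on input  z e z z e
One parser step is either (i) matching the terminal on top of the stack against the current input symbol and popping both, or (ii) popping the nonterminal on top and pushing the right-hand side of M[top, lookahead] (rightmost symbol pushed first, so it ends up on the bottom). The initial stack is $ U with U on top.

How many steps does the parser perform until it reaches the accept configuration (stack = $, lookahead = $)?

      Stack        Input        Action
   1  $ U          z e z z e $  expand U → z e U' U'
   2  $ U' U' e z  z e z z e $  match z
   3  $ U' U' e    e z z e $    match e
   4  $ U' U'      z z e $      expand U' → z T'
   5  $ U' T' z    z z e $      match z
   6  $ U' T'      z e $        expand T' → z T
   7  $ U' T z     z e $        match z
   8  $ U' T       e $          expand T → epsilon
   9  $ U'         e $          expand U' → R e
  10  $ e R        e $          expand R → T
  11  $ e T        e $          expand T → epsilon
  12  $ e          e $          match e
Accept reached after 12 steps.

12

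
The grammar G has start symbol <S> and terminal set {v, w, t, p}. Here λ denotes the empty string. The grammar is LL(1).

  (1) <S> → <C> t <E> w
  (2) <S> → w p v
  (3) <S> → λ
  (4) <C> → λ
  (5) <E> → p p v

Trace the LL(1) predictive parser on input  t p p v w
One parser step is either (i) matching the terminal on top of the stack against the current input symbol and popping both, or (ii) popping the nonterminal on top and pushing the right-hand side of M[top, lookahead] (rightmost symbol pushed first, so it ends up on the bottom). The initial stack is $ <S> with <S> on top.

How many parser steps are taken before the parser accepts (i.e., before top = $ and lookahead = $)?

     Stack          Input        Action
  1  $ <S>          t p p v w $  expand <S> → <C> t <E> w
  2  $ w <E> t <C>  t p p v w $  expand <C> → λ
  3  $ w <E> t      t p p v w $  match t
  4  $ w <E>        p p v w $    expand <E> → p p v
  5  $ w v p p      p p v w $    match p
  6  $ w v p        p v w $      match p
  7  $ w v          v w $        match v
  8  $ w            w $          match w
Accept reached after 8 steps.

8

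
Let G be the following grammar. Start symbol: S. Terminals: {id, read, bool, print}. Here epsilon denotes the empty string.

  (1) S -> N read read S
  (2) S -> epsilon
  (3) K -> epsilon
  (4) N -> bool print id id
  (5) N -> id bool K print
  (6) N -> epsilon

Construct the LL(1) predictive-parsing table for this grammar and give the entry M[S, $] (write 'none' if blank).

FIRST(K): from K->epsilon we get {epsilon}. So FIRST(K) = {epsilon}.
FIRST(N): from N->bool print id id we get {bool}; from N->id bool K print we get {id}; from N->epsilon we get {epsilon}. So FIRST(N) = {epsilon, bool, id}.
FIRST(S): from S->N read read S we get {bool, id, read}; from S->epsilon we get {epsilon}. So FIRST(S) = {epsilon, bool, id, read}.
FOLLOW(S) includes $ since S is the start symbol.
FOLLOW(S): in S->N read read S, the suffix after S is empty (adds nothing new). Thus FOLLOW(S) = {$}.
For S -> N read read S: FIRST(N read read S) = {bool, id, read}, so it goes in M[S, t] for t ∈ {bool, id, read}.
For S -> epsilon: FIRST(epsilon) = {epsilon}, so it goes in M[S, t] for t ∈ {}; since epsilon ∈ FIRST, also for every t ∈ FOLLOW(S) = {$}.

S -> epsilon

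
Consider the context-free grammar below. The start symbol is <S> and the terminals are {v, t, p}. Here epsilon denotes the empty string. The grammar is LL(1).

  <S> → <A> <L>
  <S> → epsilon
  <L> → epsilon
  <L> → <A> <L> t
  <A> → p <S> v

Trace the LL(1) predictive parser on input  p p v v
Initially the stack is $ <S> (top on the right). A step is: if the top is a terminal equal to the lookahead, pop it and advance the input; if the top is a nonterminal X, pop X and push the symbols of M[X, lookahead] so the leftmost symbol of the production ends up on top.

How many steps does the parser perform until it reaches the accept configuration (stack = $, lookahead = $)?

11

      Stack                Input      Action
   1  $ <S>                p p v v $  expand <S> → <A> <L>
   2  $ <L> <A>            p p v v $  expand <A> → p <S> v
   3  $ <L> v <S> p        p p v v $  match p
   4  $ <L> v <S>          p v v $    expand <S> → <A> <L>
   5  $ <L> v <L> <A>      p v v $    expand <A> → p <S> v
   6  $ <L> v <L> v <S> p  p v v $    match p
   7  $ <L> v <L> v <S>    v v $      expand <S> → epsilon
   8  $ <L> v <L> v        v v $      match v
   9  $ <L> v <L>          v $        expand <L> → epsilon
  10  $ <L> v              v $        match v
  11  $ <L>                $          expand <L> → epsilon
Accept reached after 11 steps.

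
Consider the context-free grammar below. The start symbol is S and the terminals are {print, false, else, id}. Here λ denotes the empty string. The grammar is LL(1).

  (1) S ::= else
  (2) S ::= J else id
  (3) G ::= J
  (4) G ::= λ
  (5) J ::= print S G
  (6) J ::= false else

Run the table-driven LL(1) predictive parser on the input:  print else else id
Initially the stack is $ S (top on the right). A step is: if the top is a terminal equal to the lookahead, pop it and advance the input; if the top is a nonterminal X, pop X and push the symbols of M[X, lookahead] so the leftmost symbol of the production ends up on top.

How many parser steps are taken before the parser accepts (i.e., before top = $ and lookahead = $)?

8

     Stack                Input                 Action
  1  $ S                  print else else id $  expand S ::= J else id
  2  $ id else J          print else else id $  expand J ::= print S G
  3  $ id else G S print  print else else id $  match print
  4  $ id else G S        else else id $        expand S ::= else
  5  $ id else G else     else else id $        match else
  6  $ id else G          else id $             expand G ::= λ
  7  $ id else            else id $             match else
  8  $ id                 id $                  match id
Accept reached after 8 steps.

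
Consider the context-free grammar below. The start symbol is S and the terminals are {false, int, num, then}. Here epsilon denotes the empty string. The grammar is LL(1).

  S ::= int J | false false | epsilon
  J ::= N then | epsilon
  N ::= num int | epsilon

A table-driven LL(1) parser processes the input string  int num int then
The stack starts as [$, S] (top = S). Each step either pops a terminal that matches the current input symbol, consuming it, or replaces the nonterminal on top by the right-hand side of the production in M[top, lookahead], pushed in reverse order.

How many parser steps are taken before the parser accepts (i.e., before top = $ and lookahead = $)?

     Stack           Input               Action
  1  $ S             int num int then $  expand S ::= int J
  2  $ J int         int num int then $  match int
  3  $ J             num int then $      expand J ::= N then
  4  $ then N        num int then $      expand N ::= num int
  5  $ then int num  num int then $      match num
  6  $ then int      int then $          match int
  7  $ then          then $              match then
Accept reached after 7 steps.

7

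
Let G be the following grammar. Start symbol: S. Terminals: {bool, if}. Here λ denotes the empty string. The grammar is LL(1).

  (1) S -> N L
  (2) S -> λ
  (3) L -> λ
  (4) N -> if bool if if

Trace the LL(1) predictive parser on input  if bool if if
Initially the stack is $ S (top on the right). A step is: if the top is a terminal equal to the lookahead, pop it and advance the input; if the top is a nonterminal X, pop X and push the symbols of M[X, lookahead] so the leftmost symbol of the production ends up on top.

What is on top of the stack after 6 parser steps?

     Stack              Input            Action
  1  $ S                if bool if if $  expand S -> N L
  2  $ L N              if bool if if $  expand N -> if bool if if
  3  $ L if if bool if  if bool if if $  match if
  4  $ L if if bool     bool if if $     match bool
  5  $ L if if          if if $          match if
  6  $ L if             if $             match if
Stack after step 6: $ L (top = L).

L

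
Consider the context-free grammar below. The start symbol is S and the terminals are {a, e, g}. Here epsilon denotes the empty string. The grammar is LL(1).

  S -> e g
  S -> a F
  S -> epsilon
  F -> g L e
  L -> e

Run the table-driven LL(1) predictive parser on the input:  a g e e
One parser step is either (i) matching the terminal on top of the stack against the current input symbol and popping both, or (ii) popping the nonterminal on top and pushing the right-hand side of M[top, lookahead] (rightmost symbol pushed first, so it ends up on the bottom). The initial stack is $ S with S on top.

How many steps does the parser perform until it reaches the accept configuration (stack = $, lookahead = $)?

7

step 1: stack=$ S  input=a g e e $  — expand S -> a F
step 2: stack=$ F a  input=a g e e $  — match a
step 3: stack=$ F  input=g e e $  — expand F -> g L e
step 4: stack=$ e L g  input=g e e $  — match g
step 5: stack=$ e L  input=e e $  — expand L -> e
step 6: stack=$ e e  input=e e $  — match e
step 7: stack=$ e  input=e $  — match e
Accept reached after 7 steps.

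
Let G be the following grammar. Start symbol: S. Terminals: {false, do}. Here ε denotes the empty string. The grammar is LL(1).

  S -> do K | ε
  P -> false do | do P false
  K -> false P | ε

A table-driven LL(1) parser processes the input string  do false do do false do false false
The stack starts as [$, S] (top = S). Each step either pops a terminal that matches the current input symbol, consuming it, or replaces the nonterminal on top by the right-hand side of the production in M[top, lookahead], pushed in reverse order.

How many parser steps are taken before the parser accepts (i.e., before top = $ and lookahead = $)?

step 1: stack=$ S  input=do false do do false do false false $  — expand S -> do K
step 2: stack=$ K do  input=do false do do false do false false $  — match do
step 3: stack=$ K  input=false do do false do false false $  — expand K -> false P
step 4: stack=$ P false  input=false do do false do false false $  — match false
step 5: stack=$ P  input=do do false do false false $  — expand P -> do P false
step 6: stack=$ false P do  input=do do false do false false $  — match do
step 7: stack=$ false P  input=do false do false false $  — expand P -> do P false
step 8: stack=$ false false P do  input=do false do false false $  — match do
step 9: stack=$ false false P  input=false do false false $  — expand P -> false do
step 10: stack=$ false false do false  input=false do false false $  — match false
step 11: stack=$ false false do  input=do false false $  — match do
step 12: stack=$ false false  input=false false $  — match false
step 13: stack=$ false  input=false $  — match false
Accept reached after 13 steps.

13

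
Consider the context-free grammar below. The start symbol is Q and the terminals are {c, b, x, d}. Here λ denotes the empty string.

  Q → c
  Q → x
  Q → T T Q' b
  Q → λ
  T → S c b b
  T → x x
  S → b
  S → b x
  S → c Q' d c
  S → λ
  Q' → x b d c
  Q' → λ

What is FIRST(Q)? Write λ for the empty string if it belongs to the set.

FIRST(S) = {λ, b, c}
FIRST(Q') = {λ, x}
FIRST(T) = {b, c, x}  (via S c b b)
FIRST(Q) = {λ, b, c, x}  (via T T Q' b)

{λ, b, c, x}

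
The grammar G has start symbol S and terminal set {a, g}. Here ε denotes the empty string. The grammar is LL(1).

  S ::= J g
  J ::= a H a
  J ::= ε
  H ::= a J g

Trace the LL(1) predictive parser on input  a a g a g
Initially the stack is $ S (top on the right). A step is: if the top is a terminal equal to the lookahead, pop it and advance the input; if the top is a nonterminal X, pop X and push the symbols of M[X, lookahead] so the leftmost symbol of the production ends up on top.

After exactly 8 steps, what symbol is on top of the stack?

g

     Stack        Input        Action
  1  $ S          a a g a g $  expand S ::= J g
  2  $ g J        a a g a g $  expand J ::= a H a
  3  $ g a H a    a a g a g $  match a
  4  $ g a H      a g a g $    expand H ::= a J g
  5  $ g a g J a  a g a g $    match a
  6  $ g a g J    g a g $      expand J ::= ε
  7  $ g a g      g a g $      match g
  8  $ g a        a g $        match a
Stack after step 8: $ g (top = g).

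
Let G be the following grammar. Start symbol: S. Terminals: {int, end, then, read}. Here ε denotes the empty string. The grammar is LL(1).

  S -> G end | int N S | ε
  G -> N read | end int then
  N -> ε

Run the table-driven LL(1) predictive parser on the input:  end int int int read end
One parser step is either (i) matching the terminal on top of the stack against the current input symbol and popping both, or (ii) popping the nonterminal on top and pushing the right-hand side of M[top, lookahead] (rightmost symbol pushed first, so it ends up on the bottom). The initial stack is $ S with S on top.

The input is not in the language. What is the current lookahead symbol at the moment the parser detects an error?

step 1: stack=$ S  input=end int int int read end $  — expand S -> G end
step 2: stack=$ end G  input=end int int int read end $  — expand G -> end int then
step 3: stack=$ end then int end  input=end int int int read end $  — match end
step 4: stack=$ end then int  input=int int int read end $  — match int
step 5: stack=$ end then  input=int int read end $  — error: top is terminal then but lookahead is int

int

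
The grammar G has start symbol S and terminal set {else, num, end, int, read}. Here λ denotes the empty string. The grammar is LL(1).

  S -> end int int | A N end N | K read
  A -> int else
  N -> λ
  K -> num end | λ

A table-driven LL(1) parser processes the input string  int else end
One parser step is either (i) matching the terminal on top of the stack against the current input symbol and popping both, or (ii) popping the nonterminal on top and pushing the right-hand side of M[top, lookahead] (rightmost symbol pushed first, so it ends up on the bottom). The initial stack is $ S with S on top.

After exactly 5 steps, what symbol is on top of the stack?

step 1: stack=$ S  input=int else end $  — expand S -> A N end N
step 2: stack=$ N end N A  input=int else end $  — expand A -> int else
step 3: stack=$ N end N else int  input=int else end $  — match int
step 4: stack=$ N end N else  input=else end $  — match else
step 5: stack=$ N end N  input=end $  — expand N -> λ
Stack after step 5: $ N end (top = end).

end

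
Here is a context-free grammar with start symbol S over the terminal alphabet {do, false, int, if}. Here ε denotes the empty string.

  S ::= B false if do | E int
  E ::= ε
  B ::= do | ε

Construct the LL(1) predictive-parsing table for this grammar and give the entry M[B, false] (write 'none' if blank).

FIRST(E) = {ε}
FIRST(B) = {ε, do}
FIRST(S) = {do, false, int}  (via B false if do, E int)
FOLLOW(S) includes $ since S is the start symbol.
FOLLOW(B): in S::=B false if do, B is followed by false if do with FIRST {false}. Thus FOLLOW(B) = {false}.
For B ::= do: FIRST(do) = {do}, so it goes in M[B, t] for t ∈ {do}.
For B ::= ε: FIRST(ε) = {ε}, so it goes in M[B, t] for t ∈ {}; since ε ∈ FIRST, also for every t ∈ FOLLOW(B) = {false}.

B ::= ε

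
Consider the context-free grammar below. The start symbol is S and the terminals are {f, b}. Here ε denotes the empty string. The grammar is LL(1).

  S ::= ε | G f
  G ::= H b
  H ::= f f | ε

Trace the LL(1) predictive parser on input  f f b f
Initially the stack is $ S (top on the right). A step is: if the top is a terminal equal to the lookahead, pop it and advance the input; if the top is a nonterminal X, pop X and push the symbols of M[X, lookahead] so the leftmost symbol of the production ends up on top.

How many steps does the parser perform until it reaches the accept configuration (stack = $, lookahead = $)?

7

     Stack      Input      Action
  1  $ S        f f b f $  expand S ::= G f
  2  $ f G      f f b f $  expand G ::= H b
  3  $ f b H    f f b f $  expand H ::= f f
  4  $ f b f f  f f b f $  match f
  5  $ f b f    f b f $    match f
  6  $ f b      b f $      match b
  7  $ f        f $        match f
Accept reached after 7 steps.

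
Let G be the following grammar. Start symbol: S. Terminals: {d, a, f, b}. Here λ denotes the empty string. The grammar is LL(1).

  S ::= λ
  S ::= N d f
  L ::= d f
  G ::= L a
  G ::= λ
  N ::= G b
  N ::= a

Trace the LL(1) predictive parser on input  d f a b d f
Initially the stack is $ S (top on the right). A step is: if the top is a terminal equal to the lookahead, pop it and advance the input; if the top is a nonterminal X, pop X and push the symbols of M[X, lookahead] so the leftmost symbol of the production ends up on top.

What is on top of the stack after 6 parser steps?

     Stack          Input          Action
  1  $ S            d f a b d f $  expand S ::= N d f
  2  $ f d N        d f a b d f $  expand N ::= G b
  3  $ f d b G      d f a b d f $  expand G ::= L a
  4  $ f d b a L    d f a b d f $  expand L ::= d f
  5  $ f d b a f d  d f a b d f $  match d
  6  $ f d b a f    f a b d f $    match f
Stack after step 6: $ f d b a (top = a).

a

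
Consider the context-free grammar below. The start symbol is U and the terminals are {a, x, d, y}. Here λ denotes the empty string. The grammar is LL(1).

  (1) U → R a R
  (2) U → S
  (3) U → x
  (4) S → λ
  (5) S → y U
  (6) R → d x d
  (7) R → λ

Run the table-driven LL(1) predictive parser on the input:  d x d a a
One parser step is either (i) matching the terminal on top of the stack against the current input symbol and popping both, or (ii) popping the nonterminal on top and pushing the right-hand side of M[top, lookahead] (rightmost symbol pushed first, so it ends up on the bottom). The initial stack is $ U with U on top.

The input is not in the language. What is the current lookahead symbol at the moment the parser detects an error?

a

step 1: stack=$ U  input=d x d a a $  — expand U → R a R
step 2: stack=$ R a R  input=d x d a a $  — expand R → d x d
step 3: stack=$ R a d x d  input=d x d a a $  — match d
step 4: stack=$ R a d x  input=x d a a $  — match x
step 5: stack=$ R a d  input=d a a $  — match d
step 6: stack=$ R a  input=a a $  — match a
step 7: stack=$ R  input=a $  — expand R → λ
step 8: stack=$  input=a $  — error: stack empty but input remains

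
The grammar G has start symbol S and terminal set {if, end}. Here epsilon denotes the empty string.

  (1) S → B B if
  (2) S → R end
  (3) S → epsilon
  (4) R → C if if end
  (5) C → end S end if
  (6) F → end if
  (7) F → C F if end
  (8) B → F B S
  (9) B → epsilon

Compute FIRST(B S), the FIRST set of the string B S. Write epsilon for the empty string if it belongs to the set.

{epsilon, end, if}

FIRST(C) = {end}
FIRST(R) = {end}  (via C if if end)
FIRST(F) = {end}  (via C F if end)
FIRST(B) = {epsilon, end}  (via F B S)
FIRST(S) = {epsilon, end, if}  (via B B if, R end)
FIRST(B S): take FIRST of each symbol in turn, carrying on past any symbol whose FIRST contains epsilon; result {epsilon, end, if}.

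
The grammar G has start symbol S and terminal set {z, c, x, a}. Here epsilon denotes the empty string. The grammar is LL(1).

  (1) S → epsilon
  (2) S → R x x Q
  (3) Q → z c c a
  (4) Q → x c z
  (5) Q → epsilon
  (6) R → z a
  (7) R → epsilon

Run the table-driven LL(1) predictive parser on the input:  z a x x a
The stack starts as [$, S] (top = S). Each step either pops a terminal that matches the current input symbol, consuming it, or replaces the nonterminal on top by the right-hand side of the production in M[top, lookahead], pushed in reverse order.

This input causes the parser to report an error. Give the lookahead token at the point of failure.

     Stack        Input        Action
  1  $ S          z a x x a $  expand S → R x x Q
  2  $ Q x x R    z a x x a $  expand R → z a
  3  $ Q x x a z  z a x x a $  match z
  4  $ Q x x a    a x x a $    match a
  5  $ Q x x      x x a $      match x
  6  $ Q x        x a $        match x
  7  $ Q          a $          error: M[Q, a] is empty

a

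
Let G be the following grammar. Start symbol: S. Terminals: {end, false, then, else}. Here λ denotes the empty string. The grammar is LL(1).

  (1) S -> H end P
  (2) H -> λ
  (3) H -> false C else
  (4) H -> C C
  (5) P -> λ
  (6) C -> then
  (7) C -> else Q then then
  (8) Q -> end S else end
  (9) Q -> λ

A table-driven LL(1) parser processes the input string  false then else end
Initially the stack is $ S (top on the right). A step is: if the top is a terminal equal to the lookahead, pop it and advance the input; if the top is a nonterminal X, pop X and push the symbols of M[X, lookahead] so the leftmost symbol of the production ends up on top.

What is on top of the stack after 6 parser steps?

end

     Stack                 Input                  Action
  1  $ S                   false then else end $  expand S -> H end P
  2  $ P end H             false then else end $  expand H -> false C else
  3  $ P end else C false  false then else end $  match false
  4  $ P end else C        then else end $        expand C -> then
  5  $ P end else then     then else end $        match then
  6  $ P end else          else end $             match else
Stack after step 6: $ P end (top = end).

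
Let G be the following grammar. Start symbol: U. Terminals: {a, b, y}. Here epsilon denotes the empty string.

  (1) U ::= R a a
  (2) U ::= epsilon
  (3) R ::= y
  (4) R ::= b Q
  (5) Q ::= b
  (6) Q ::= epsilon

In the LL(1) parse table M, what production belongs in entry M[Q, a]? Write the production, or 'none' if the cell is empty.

FIRST(R): from R::=y we get {y}; from R::=b Q we get {b}. So FIRST(R) = {b, y}.
FIRST(Q): from Q::=b we get {b}; from Q::=epsilon we get {epsilon}. So FIRST(Q) = {epsilon, b}.
FIRST(U): from U::=R a a we get {b, y}; from U::=epsilon we get {epsilon}. So FIRST(U) = {epsilon, b, y}.
FOLLOW(U) includes $ since U is the start symbol.
FOLLOW(R): in U::=R a a, R is followed by a a with FIRST {a}. Thus FOLLOW(R) = {a}.
FOLLOW(Q): in R::=b Q, the suffix after Q is empty, so FOLLOW(Q) ⊇ FOLLOW(R) = {a}. Thus FOLLOW(Q) = {a}.
For Q ::= b: FIRST(b) = {b}, so it goes in M[Q, t] for t ∈ {b}.
For Q ::= epsilon: FIRST(epsilon) = {epsilon}, so it goes in M[Q, t] for t ∈ {}; since epsilon ∈ FIRST, also for every t ∈ FOLLOW(Q) = {a}.

Q ::= epsilon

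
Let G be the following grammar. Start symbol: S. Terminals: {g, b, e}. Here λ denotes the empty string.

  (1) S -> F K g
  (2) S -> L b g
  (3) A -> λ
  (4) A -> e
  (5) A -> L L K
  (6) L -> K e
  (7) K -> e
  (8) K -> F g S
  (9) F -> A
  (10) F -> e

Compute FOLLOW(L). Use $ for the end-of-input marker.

FIRST(S) = {e, g}  (via F K g, L b g)
FIRST(A) = {λ, e, g}  (via L L K)
FIRST(F) = {λ, e, g}  (via A)
FIRST(K) = {e, g}  (via F g S)
FIRST(L) = {e, g}  (via K e)
FOLLOW(S) includes $ since S is the start symbol.
FOLLOW(L): in S->L b g, L is followed by b g with FIRST {b}; in A->L L K (occurrence 1), L is followed by L K with FIRST {e, g}; in A->L L K (occurrence 2), L is followed by K with FIRST {e, g}. Thus FOLLOW(L) = {b, e, g}.
FOLLOW(F): in S->F K g, F is followed by K g with FIRST {e, g}; in K->F g S, F is followed by g S with FIRST {g}. Thus FOLLOW(F) = {e, g}.
FOLLOW(A): in F->A, the suffix after A is empty, so FOLLOW(A) ⊇ FOLLOW(F) = {e, g}. Thus FOLLOW(A) = {e, g}.
FOLLOW(K): in S->F K g, K is followed by g with FIRST {g}; in A->L L K, the suffix after K is empty, so FOLLOW(K) ⊇ FOLLOW(A) = {e, g}; in L->K e, K is followed by e with FIRST {e}. Thus FOLLOW(K) = {e, g}.
FOLLOW(S): in K->F g S, the suffix after S is empty, so FOLLOW(S) ⊇ FOLLOW(K) = {e, g}. Thus FOLLOW(S) = {$, e, g}.

{b, e, g}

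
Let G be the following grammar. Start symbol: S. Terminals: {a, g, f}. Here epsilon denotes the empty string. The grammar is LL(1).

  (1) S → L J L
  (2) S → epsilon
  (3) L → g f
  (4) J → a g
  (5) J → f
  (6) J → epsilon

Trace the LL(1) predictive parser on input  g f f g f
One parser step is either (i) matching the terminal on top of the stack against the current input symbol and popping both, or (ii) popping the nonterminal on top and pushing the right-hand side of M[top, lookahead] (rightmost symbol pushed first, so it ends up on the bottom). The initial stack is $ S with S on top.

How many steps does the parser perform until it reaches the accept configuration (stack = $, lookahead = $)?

     Stack      Input        Action
  1  $ S        g f f g f $  expand S → L J L
  2  $ L J L    g f f g f $  expand L → g f
  3  $ L J f g  g f f g f $  match g
  4  $ L J f    f f g f $    match f
  5  $ L J      f g f $      expand J → f
  6  $ L f      f g f $      match f
  7  $ L        g f $        expand L → g f
  8  $ f g      g f $        match g
  9  $ f        f $          match f
Accept reached after 9 steps.

9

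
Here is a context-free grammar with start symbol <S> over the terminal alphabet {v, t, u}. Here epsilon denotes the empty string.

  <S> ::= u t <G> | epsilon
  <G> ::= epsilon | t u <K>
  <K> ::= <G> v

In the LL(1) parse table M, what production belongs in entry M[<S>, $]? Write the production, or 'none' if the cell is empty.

<S> ::= epsilon

FIRST(<S>): from <S>::=u t <G> we get {u}; from <S>::=epsilon we get {epsilon}. So FIRST(<S>) = {epsilon, u}.
FIRST(<G>): from <G>::=epsilon we get {epsilon}; from <G>::=t u <K> we get {t}. So FIRST(<G>) = {epsilon, t}.
FIRST(<K>): from <K>::=<G> v we get {t, v}. So FIRST(<K>) = {t, v}.
FOLLOW(<S>) includes $ since <S> is the start symbol.
FOLLOW(<S>): <S> appears on no right-hand side. Thus FOLLOW(<S>) = {$}.
For <S> ::= u t <G>: FIRST(u t <G>) = {u}, so it goes in M[<S>, t] for t ∈ {u}.
For <S> ::= epsilon: FIRST(epsilon) = {epsilon}, so it goes in M[<S>, t] for t ∈ {}; since epsilon ∈ FIRST, also for every t ∈ FOLLOW(<S>) = {$}.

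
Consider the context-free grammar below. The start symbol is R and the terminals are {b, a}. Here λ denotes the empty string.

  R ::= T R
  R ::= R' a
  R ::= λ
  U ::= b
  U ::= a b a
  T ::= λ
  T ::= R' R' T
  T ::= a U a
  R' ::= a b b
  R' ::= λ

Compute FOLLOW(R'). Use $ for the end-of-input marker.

FIRST(U) = {a, b}
FIRST(R') = {λ, a}
FIRST(T) = {λ, a}  (via R' R' T)
FIRST(R) = {λ, a}  (via T R, R' a)
FOLLOW(R) includes $ since R is the start symbol.
FOLLOW(R): in R::=T R, the suffix after R is empty (adds nothing new). Thus FOLLOW(R) = {$}.
FOLLOW(U): in T::=a U a, U is followed by a with FIRST {a}. Thus FOLLOW(U) = {a}.
FOLLOW(T): in R::=T R, T is followed by R with FIRST {λ, a}; in R::=T R, the suffix after T is nullable, so FOLLOW(T) ⊇ FOLLOW(R) = {$}; in T::=R' R' T, the suffix after T is empty (adds nothing new). Thus FOLLOW(T) = {$, a}.
FOLLOW(R'): in R::=R' a, R' is followed by a with FIRST {a}; in T::=R' R' T (occurrence 1), R' is followed by R' T with FIRST {λ, a}; in T::=R' R' T (occurrence 1), the suffix after R' is nullable, so FOLLOW(R') ⊇ FOLLOW(T) = {$, a}; in T::=R' R' T (occurrence 2), R' is followed by T with FIRST {λ, a}; in T::=R' R' T (occurrence 2), the suffix after R' is nullable, so FOLLOW(R') ⊇ FOLLOW(T) = {$, a}. Thus FOLLOW(R') = {$, a}.

{$, a}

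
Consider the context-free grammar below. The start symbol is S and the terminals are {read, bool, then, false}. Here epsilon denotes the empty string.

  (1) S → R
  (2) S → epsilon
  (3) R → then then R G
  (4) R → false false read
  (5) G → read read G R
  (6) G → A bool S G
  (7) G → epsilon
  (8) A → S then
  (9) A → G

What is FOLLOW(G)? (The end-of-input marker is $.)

{$, bool, false, read, then}

FIRST(R) = {false, then}
FIRST(S) = {epsilon, false, then}  (via R)
FIRST(G) = {epsilon, bool, false, read, then}  (via A bool S G)
FIRST(A) = {epsilon, bool, false, read, then}  (via S then, G)
FOLLOW(S) includes $ since S is the start symbol.
FOLLOW(A): in G→A bool S G, A is followed by bool S G with FIRST {bool}. Thus FOLLOW(A) = {bool}.
FOLLOW(S): in G→A bool S G, S is followed by G with FIRST {epsilon, bool, false, read, then}; in G→A bool S G, the suffix after S is nullable, so FOLLOW(S) ⊇ FOLLOW(G) = {$, bool, false, read, then}; in A→S then, S is followed by then with FIRST {then}. Thus FOLLOW(S) = {$, bool, false, read, then}.
FOLLOW(R): in S→R, the suffix after R is empty, so FOLLOW(R) ⊇ FOLLOW(S) = {$, bool, false, read, then}; in R→then then R G, R is followed by G with FIRST {epsilon, bool, false, read, then}; in R→then then R G, the suffix after R is nullable (adds nothing new); in G→read read G R, the suffix after R is empty, so FOLLOW(R) ⊇ FOLLOW(G) = {$, bool, false, read, then}. Thus FOLLOW(R) = {$, bool, false, read, then}.
FOLLOW(G): in R→then then R G, the suffix after G is empty, so FOLLOW(G) ⊇ FOLLOW(R) = {$, bool, false, read, then}; in G→read read G R, G is followed by R with FIRST {false, then}; in G→A bool S G, the suffix after G is empty (adds nothing new); in A→G, the suffix after G is empty, so FOLLOW(G) ⊇ FOLLOW(A) = {bool}. Thus FOLLOW(G) = {$, bool, false, read, then}.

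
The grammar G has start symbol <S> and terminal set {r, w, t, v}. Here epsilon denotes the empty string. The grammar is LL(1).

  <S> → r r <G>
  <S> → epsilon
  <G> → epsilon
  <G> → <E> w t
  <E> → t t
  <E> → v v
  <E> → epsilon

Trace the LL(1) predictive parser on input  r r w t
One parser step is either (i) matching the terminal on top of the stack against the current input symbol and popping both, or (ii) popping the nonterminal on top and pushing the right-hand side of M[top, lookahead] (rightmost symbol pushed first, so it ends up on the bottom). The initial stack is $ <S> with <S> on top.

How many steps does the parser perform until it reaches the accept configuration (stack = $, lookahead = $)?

     Stack      Input      Action
  1  $ <S>      r r w t $  expand <S> → r r <G>
  2  $ <G> r r  r r w t $  match r
  3  $ <G> r    r w t $    match r
  4  $ <G>      w t $      expand <G> → <E> w t
  5  $ t w <E>  w t $      expand <E> → epsilon
  6  $ t w      w t $      match w
  7  $ t        t $        match t
Accept reached after 7 steps.

7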